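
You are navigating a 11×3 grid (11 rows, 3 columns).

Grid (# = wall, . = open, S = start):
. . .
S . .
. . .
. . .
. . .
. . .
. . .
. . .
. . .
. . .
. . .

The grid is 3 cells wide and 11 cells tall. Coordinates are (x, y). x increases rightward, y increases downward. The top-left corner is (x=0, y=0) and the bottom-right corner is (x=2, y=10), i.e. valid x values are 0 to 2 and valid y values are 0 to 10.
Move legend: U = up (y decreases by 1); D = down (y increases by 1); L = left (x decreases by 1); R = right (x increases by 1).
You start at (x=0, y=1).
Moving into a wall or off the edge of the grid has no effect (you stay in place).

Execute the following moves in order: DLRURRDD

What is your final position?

Answer: Final position: (x=2, y=3)

Derivation:
Start: (x=0, y=1)
  D (down): (x=0, y=1) -> (x=0, y=2)
  L (left): blocked, stay at (x=0, y=2)
  R (right): (x=0, y=2) -> (x=1, y=2)
  U (up): (x=1, y=2) -> (x=1, y=1)
  R (right): (x=1, y=1) -> (x=2, y=1)
  R (right): blocked, stay at (x=2, y=1)
  D (down): (x=2, y=1) -> (x=2, y=2)
  D (down): (x=2, y=2) -> (x=2, y=3)
Final: (x=2, y=3)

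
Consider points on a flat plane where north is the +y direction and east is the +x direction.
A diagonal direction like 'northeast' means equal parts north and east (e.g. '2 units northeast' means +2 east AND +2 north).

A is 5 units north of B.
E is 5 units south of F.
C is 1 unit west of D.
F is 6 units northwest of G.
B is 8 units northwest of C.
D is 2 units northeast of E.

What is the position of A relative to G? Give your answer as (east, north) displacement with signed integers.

Place G at the origin (east=0, north=0).
  F is 6 units northwest of G: delta (east=-6, north=+6); F at (east=-6, north=6).
  E is 5 units south of F: delta (east=+0, north=-5); E at (east=-6, north=1).
  D is 2 units northeast of E: delta (east=+2, north=+2); D at (east=-4, north=3).
  C is 1 unit west of D: delta (east=-1, north=+0); C at (east=-5, north=3).
  B is 8 units northwest of C: delta (east=-8, north=+8); B at (east=-13, north=11).
  A is 5 units north of B: delta (east=+0, north=+5); A at (east=-13, north=16).
Therefore A relative to G: (east=-13, north=16).

Answer: A is at (east=-13, north=16) relative to G.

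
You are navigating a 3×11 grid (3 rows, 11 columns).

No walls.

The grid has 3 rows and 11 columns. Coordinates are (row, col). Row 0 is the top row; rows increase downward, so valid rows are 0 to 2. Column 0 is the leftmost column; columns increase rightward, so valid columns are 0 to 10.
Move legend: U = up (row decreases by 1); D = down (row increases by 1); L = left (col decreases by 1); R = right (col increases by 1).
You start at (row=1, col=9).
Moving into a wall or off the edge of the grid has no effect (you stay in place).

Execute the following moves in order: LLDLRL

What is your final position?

Start: (row=1, col=9)
  L (left): (row=1, col=9) -> (row=1, col=8)
  L (left): (row=1, col=8) -> (row=1, col=7)
  D (down): (row=1, col=7) -> (row=2, col=7)
  L (left): (row=2, col=7) -> (row=2, col=6)
  R (right): (row=2, col=6) -> (row=2, col=7)
  L (left): (row=2, col=7) -> (row=2, col=6)
Final: (row=2, col=6)

Answer: Final position: (row=2, col=6)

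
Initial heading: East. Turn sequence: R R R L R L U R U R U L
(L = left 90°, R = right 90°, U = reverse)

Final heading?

Answer: Final heading: South

Derivation:
Start: East
  R (right (90° clockwise)) -> South
  R (right (90° clockwise)) -> West
  R (right (90° clockwise)) -> North
  L (left (90° counter-clockwise)) -> West
  R (right (90° clockwise)) -> North
  L (left (90° counter-clockwise)) -> West
  U (U-turn (180°)) -> East
  R (right (90° clockwise)) -> South
  U (U-turn (180°)) -> North
  R (right (90° clockwise)) -> East
  U (U-turn (180°)) -> West
  L (left (90° counter-clockwise)) -> South
Final: South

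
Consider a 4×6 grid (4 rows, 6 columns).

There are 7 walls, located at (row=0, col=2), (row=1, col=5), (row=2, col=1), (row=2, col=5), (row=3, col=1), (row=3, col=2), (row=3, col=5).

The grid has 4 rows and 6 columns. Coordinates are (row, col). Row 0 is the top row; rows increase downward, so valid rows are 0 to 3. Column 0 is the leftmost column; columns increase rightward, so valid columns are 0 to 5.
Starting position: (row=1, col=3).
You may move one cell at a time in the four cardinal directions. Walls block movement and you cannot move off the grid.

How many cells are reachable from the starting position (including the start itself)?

Answer: Reachable cells: 17

Derivation:
BFS flood-fill from (row=1, col=3):
  Distance 0: (row=1, col=3)
  Distance 1: (row=0, col=3), (row=1, col=2), (row=1, col=4), (row=2, col=3)
  Distance 2: (row=0, col=4), (row=1, col=1), (row=2, col=2), (row=2, col=4), (row=3, col=3)
  Distance 3: (row=0, col=1), (row=0, col=5), (row=1, col=0), (row=3, col=4)
  Distance 4: (row=0, col=0), (row=2, col=0)
  Distance 5: (row=3, col=0)
Total reachable: 17 (grid has 17 open cells total)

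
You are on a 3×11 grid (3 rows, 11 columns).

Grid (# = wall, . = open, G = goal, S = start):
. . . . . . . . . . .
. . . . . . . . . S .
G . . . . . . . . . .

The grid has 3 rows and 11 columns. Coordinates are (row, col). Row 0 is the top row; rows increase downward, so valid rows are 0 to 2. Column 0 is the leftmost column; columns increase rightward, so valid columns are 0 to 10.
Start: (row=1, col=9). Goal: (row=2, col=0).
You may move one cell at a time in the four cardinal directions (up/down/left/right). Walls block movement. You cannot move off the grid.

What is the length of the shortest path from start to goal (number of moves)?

BFS from (row=1, col=9) until reaching (row=2, col=0):
  Distance 0: (row=1, col=9)
  Distance 1: (row=0, col=9), (row=1, col=8), (row=1, col=10), (row=2, col=9)
  Distance 2: (row=0, col=8), (row=0, col=10), (row=1, col=7), (row=2, col=8), (row=2, col=10)
  Distance 3: (row=0, col=7), (row=1, col=6), (row=2, col=7)
  Distance 4: (row=0, col=6), (row=1, col=5), (row=2, col=6)
  Distance 5: (row=0, col=5), (row=1, col=4), (row=2, col=5)
  Distance 6: (row=0, col=4), (row=1, col=3), (row=2, col=4)
  Distance 7: (row=0, col=3), (row=1, col=2), (row=2, col=3)
  Distance 8: (row=0, col=2), (row=1, col=1), (row=2, col=2)
  Distance 9: (row=0, col=1), (row=1, col=0), (row=2, col=1)
  Distance 10: (row=0, col=0), (row=2, col=0)  <- goal reached here
One shortest path (10 moves): (row=1, col=9) -> (row=1, col=8) -> (row=1, col=7) -> (row=1, col=6) -> (row=1, col=5) -> (row=1, col=4) -> (row=1, col=3) -> (row=1, col=2) -> (row=1, col=1) -> (row=1, col=0) -> (row=2, col=0)

Answer: Shortest path length: 10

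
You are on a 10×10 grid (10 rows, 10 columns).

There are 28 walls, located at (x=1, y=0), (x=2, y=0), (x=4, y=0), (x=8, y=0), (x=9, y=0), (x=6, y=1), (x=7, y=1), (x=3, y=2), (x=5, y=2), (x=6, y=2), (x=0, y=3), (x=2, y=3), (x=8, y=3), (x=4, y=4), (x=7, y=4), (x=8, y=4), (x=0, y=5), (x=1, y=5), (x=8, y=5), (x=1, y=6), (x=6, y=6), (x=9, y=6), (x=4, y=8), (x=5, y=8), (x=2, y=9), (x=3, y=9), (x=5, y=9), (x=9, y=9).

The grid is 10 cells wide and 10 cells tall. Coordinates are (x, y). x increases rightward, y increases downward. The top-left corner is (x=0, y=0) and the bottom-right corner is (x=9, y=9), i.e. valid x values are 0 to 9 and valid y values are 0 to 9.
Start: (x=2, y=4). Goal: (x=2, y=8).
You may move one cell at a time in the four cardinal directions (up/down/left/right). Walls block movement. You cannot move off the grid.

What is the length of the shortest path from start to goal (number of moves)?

Answer: Shortest path length: 4

Derivation:
BFS from (x=2, y=4) until reaching (x=2, y=8):
  Distance 0: (x=2, y=4)
  Distance 1: (x=1, y=4), (x=3, y=4), (x=2, y=5)
  Distance 2: (x=1, y=3), (x=3, y=3), (x=0, y=4), (x=3, y=5), (x=2, y=6)
  Distance 3: (x=1, y=2), (x=4, y=3), (x=4, y=5), (x=3, y=6), (x=2, y=7)
  Distance 4: (x=1, y=1), (x=0, y=2), (x=2, y=2), (x=4, y=2), (x=5, y=3), (x=5, y=5), (x=4, y=6), (x=1, y=7), (x=3, y=7), (x=2, y=8)  <- goal reached here
One shortest path (4 moves): (x=2, y=4) -> (x=2, y=5) -> (x=2, y=6) -> (x=2, y=7) -> (x=2, y=8)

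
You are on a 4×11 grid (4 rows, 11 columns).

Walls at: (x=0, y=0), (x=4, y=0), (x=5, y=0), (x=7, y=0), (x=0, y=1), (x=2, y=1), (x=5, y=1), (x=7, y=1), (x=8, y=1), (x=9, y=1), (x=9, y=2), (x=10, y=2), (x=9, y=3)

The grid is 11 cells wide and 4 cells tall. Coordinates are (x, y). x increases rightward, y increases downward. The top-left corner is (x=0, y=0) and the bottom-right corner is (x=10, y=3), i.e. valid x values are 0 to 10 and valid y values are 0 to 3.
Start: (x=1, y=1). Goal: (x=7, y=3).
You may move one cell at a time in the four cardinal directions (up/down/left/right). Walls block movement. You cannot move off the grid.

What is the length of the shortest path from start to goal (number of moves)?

Answer: Shortest path length: 8

Derivation:
BFS from (x=1, y=1) until reaching (x=7, y=3):
  Distance 0: (x=1, y=1)
  Distance 1: (x=1, y=0), (x=1, y=2)
  Distance 2: (x=2, y=0), (x=0, y=2), (x=2, y=2), (x=1, y=3)
  Distance 3: (x=3, y=0), (x=3, y=2), (x=0, y=3), (x=2, y=3)
  Distance 4: (x=3, y=1), (x=4, y=2), (x=3, y=3)
  Distance 5: (x=4, y=1), (x=5, y=2), (x=4, y=3)
  Distance 6: (x=6, y=2), (x=5, y=3)
  Distance 7: (x=6, y=1), (x=7, y=2), (x=6, y=3)
  Distance 8: (x=6, y=0), (x=8, y=2), (x=7, y=3)  <- goal reached here
One shortest path (8 moves): (x=1, y=1) -> (x=1, y=2) -> (x=2, y=2) -> (x=3, y=2) -> (x=4, y=2) -> (x=5, y=2) -> (x=6, y=2) -> (x=7, y=2) -> (x=7, y=3)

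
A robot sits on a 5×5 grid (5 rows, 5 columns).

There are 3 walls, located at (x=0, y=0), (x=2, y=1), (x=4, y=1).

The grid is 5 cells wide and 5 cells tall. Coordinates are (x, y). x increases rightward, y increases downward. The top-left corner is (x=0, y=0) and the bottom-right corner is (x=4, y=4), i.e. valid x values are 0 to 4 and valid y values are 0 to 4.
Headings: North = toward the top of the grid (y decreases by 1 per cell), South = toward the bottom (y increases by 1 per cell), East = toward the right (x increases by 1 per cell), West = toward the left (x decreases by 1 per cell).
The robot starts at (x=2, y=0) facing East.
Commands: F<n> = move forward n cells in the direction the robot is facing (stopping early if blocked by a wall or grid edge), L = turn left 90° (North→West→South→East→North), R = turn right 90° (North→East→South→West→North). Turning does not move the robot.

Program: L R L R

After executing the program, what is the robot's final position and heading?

Start: (x=2, y=0), facing East
  L: turn left, now facing North
  R: turn right, now facing East
  L: turn left, now facing North
  R: turn right, now facing East
Final: (x=2, y=0), facing East

Answer: Final position: (x=2, y=0), facing East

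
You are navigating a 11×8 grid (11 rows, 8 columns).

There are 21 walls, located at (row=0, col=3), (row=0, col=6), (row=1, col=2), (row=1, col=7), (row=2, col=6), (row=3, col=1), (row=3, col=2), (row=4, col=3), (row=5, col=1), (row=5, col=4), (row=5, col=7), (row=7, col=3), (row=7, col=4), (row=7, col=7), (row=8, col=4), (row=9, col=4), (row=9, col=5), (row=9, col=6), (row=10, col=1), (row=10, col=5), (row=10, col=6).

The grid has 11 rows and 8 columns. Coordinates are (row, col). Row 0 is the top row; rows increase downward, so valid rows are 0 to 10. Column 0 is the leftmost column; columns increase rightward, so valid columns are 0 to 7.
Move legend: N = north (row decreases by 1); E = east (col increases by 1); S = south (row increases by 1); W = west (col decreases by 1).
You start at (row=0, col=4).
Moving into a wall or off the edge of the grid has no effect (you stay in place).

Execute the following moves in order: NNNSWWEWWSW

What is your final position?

Start: (row=0, col=4)
  [×3]N (north): blocked, stay at (row=0, col=4)
  S (south): (row=0, col=4) -> (row=1, col=4)
  W (west): (row=1, col=4) -> (row=1, col=3)
  W (west): blocked, stay at (row=1, col=3)
  E (east): (row=1, col=3) -> (row=1, col=4)
  W (west): (row=1, col=4) -> (row=1, col=3)
  W (west): blocked, stay at (row=1, col=3)
  S (south): (row=1, col=3) -> (row=2, col=3)
  W (west): (row=2, col=3) -> (row=2, col=2)
Final: (row=2, col=2)

Answer: Final position: (row=2, col=2)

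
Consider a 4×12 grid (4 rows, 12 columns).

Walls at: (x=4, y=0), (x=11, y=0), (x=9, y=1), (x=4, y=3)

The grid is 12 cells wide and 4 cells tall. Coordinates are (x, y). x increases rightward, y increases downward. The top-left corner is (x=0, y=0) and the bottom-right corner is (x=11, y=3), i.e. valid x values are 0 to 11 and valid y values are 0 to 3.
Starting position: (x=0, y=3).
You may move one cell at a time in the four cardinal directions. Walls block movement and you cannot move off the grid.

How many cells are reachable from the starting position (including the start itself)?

Answer: Reachable cells: 44

Derivation:
BFS flood-fill from (x=0, y=3):
  Distance 0: (x=0, y=3)
  Distance 1: (x=0, y=2), (x=1, y=3)
  Distance 2: (x=0, y=1), (x=1, y=2), (x=2, y=3)
  Distance 3: (x=0, y=0), (x=1, y=1), (x=2, y=2), (x=3, y=3)
  Distance 4: (x=1, y=0), (x=2, y=1), (x=3, y=2)
  Distance 5: (x=2, y=0), (x=3, y=1), (x=4, y=2)
  Distance 6: (x=3, y=0), (x=4, y=1), (x=5, y=2)
  Distance 7: (x=5, y=1), (x=6, y=2), (x=5, y=3)
  Distance 8: (x=5, y=0), (x=6, y=1), (x=7, y=2), (x=6, y=3)
  Distance 9: (x=6, y=0), (x=7, y=1), (x=8, y=2), (x=7, y=3)
  Distance 10: (x=7, y=0), (x=8, y=1), (x=9, y=2), (x=8, y=3)
  Distance 11: (x=8, y=0), (x=10, y=2), (x=9, y=3)
  Distance 12: (x=9, y=0), (x=10, y=1), (x=11, y=2), (x=10, y=3)
  Distance 13: (x=10, y=0), (x=11, y=1), (x=11, y=3)
Total reachable: 44 (grid has 44 open cells total)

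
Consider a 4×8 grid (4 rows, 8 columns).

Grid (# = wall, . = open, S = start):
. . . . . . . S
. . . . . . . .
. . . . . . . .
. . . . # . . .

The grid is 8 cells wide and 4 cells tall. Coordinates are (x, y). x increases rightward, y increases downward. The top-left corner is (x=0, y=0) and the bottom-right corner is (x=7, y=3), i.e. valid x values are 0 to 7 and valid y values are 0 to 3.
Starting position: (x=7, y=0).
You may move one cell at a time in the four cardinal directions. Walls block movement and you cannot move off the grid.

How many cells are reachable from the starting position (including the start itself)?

Answer: Reachable cells: 31

Derivation:
BFS flood-fill from (x=7, y=0):
  Distance 0: (x=7, y=0)
  Distance 1: (x=6, y=0), (x=7, y=1)
  Distance 2: (x=5, y=0), (x=6, y=1), (x=7, y=2)
  Distance 3: (x=4, y=0), (x=5, y=1), (x=6, y=2), (x=7, y=3)
  Distance 4: (x=3, y=0), (x=4, y=1), (x=5, y=2), (x=6, y=3)
  Distance 5: (x=2, y=0), (x=3, y=1), (x=4, y=2), (x=5, y=3)
  Distance 6: (x=1, y=0), (x=2, y=1), (x=3, y=2)
  Distance 7: (x=0, y=0), (x=1, y=1), (x=2, y=2), (x=3, y=3)
  Distance 8: (x=0, y=1), (x=1, y=2), (x=2, y=3)
  Distance 9: (x=0, y=2), (x=1, y=3)
  Distance 10: (x=0, y=3)
Total reachable: 31 (grid has 31 open cells total)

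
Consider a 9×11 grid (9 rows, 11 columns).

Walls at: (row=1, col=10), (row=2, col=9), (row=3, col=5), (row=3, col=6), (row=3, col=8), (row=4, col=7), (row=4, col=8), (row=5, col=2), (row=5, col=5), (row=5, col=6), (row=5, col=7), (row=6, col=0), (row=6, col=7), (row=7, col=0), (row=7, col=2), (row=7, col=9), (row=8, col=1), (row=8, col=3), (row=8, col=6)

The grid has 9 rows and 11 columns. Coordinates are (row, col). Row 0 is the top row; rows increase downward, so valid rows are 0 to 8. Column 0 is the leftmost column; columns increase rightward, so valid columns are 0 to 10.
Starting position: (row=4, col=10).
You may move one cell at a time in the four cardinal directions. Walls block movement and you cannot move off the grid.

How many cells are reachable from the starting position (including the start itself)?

Answer: Reachable cells: 78

Derivation:
BFS flood-fill from (row=4, col=10):
  Distance 0: (row=4, col=10)
  Distance 1: (row=3, col=10), (row=4, col=9), (row=5, col=10)
  Distance 2: (row=2, col=10), (row=3, col=9), (row=5, col=9), (row=6, col=10)
  Distance 3: (row=5, col=8), (row=6, col=9), (row=7, col=10)
  Distance 4: (row=6, col=8), (row=8, col=10)
  Distance 5: (row=7, col=8), (row=8, col=9)
  Distance 6: (row=7, col=7), (row=8, col=8)
  Distance 7: (row=7, col=6), (row=8, col=7)
  Distance 8: (row=6, col=6), (row=7, col=5)
  Distance 9: (row=6, col=5), (row=7, col=4), (row=8, col=5)
  Distance 10: (row=6, col=4), (row=7, col=3), (row=8, col=4)
  Distance 11: (row=5, col=4), (row=6, col=3)
  Distance 12: (row=4, col=4), (row=5, col=3), (row=6, col=2)
  Distance 13: (row=3, col=4), (row=4, col=3), (row=4, col=5), (row=6, col=1)
  Distance 14: (row=2, col=4), (row=3, col=3), (row=4, col=2), (row=4, col=6), (row=5, col=1), (row=7, col=1)
  Distance 15: (row=1, col=4), (row=2, col=3), (row=2, col=5), (row=3, col=2), (row=4, col=1), (row=5, col=0)
  Distance 16: (row=0, col=4), (row=1, col=3), (row=1, col=5), (row=2, col=2), (row=2, col=6), (row=3, col=1), (row=4, col=0)
  Distance 17: (row=0, col=3), (row=0, col=5), (row=1, col=2), (row=1, col=6), (row=2, col=1), (row=2, col=7), (row=3, col=0)
  Distance 18: (row=0, col=2), (row=0, col=6), (row=1, col=1), (row=1, col=7), (row=2, col=0), (row=2, col=8), (row=3, col=7)
  Distance 19: (row=0, col=1), (row=0, col=7), (row=1, col=0), (row=1, col=8)
  Distance 20: (row=0, col=0), (row=0, col=8), (row=1, col=9)
  Distance 21: (row=0, col=9)
  Distance 22: (row=0, col=10)
Total reachable: 78 (grid has 80 open cells total)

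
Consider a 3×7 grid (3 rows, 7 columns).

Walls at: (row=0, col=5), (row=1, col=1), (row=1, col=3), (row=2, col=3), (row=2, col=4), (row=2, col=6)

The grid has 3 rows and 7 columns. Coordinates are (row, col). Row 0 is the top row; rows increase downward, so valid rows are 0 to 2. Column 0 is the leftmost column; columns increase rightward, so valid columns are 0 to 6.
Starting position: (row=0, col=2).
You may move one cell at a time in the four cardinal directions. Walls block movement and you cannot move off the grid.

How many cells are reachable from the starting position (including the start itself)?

BFS flood-fill from (row=0, col=2):
  Distance 0: (row=0, col=2)
  Distance 1: (row=0, col=1), (row=0, col=3), (row=1, col=2)
  Distance 2: (row=0, col=0), (row=0, col=4), (row=2, col=2)
  Distance 3: (row=1, col=0), (row=1, col=4), (row=2, col=1)
  Distance 4: (row=1, col=5), (row=2, col=0)
  Distance 5: (row=1, col=6), (row=2, col=5)
  Distance 6: (row=0, col=6)
Total reachable: 15 (grid has 15 open cells total)

Answer: Reachable cells: 15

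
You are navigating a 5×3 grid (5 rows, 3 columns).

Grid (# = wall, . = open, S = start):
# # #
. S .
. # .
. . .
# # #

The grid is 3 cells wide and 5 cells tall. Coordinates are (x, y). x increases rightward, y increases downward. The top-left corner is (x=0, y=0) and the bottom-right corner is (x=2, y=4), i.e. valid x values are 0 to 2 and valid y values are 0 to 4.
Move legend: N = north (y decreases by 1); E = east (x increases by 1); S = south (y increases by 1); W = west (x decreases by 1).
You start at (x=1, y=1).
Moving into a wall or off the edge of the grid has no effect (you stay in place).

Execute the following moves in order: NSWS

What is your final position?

Answer: Final position: (x=0, y=2)

Derivation:
Start: (x=1, y=1)
  N (north): blocked, stay at (x=1, y=1)
  S (south): blocked, stay at (x=1, y=1)
  W (west): (x=1, y=1) -> (x=0, y=1)
  S (south): (x=0, y=1) -> (x=0, y=2)
Final: (x=0, y=2)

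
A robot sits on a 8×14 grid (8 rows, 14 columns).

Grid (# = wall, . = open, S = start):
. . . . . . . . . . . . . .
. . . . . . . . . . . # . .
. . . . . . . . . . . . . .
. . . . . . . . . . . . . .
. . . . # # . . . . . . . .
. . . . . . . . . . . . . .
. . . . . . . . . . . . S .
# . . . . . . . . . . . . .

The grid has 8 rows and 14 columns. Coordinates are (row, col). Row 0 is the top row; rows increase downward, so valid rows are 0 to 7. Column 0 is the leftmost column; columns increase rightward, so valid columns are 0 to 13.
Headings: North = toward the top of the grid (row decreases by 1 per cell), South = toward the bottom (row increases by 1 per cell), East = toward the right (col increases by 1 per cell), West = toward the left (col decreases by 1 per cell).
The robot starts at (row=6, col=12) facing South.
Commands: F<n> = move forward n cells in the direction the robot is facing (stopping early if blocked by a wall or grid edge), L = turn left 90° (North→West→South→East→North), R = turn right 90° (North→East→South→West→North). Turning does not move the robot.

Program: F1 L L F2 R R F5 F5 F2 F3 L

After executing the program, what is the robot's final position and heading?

Start: (row=6, col=12), facing South
  F1: move forward 1, now at (row=7, col=12)
  L: turn left, now facing East
  L: turn left, now facing North
  F2: move forward 2, now at (row=5, col=12)
  R: turn right, now facing East
  R: turn right, now facing South
  F5: move forward 2/5 (blocked), now at (row=7, col=12)
  F5: move forward 0/5 (blocked), now at (row=7, col=12)
  F2: move forward 0/2 (blocked), now at (row=7, col=12)
  F3: move forward 0/3 (blocked), now at (row=7, col=12)
  L: turn left, now facing East
Final: (row=7, col=12), facing East

Answer: Final position: (row=7, col=12), facing East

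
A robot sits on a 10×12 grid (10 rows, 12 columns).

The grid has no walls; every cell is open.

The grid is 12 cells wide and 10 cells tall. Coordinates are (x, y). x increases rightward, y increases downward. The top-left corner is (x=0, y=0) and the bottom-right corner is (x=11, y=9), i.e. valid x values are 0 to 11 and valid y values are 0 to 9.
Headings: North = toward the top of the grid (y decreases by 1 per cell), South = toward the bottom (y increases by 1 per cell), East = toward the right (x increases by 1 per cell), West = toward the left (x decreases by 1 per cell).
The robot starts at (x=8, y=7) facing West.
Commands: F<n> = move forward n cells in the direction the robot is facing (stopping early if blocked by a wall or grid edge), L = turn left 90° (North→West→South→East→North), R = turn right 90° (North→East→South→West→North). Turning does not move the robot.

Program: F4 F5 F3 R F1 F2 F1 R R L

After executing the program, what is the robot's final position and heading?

Start: (x=8, y=7), facing West
  F4: move forward 4, now at (x=4, y=7)
  F5: move forward 4/5 (blocked), now at (x=0, y=7)
  F3: move forward 0/3 (blocked), now at (x=0, y=7)
  R: turn right, now facing North
  F1: move forward 1, now at (x=0, y=6)
  F2: move forward 2, now at (x=0, y=4)
  F1: move forward 1, now at (x=0, y=3)
  R: turn right, now facing East
  R: turn right, now facing South
  L: turn left, now facing East
Final: (x=0, y=3), facing East

Answer: Final position: (x=0, y=3), facing East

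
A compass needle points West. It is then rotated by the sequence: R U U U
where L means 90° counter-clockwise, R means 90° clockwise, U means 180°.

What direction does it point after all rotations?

Start: West
  R (right (90° clockwise)) -> North
  U (U-turn (180°)) -> South
  U (U-turn (180°)) -> North
  U (U-turn (180°)) -> South
Final: South

Answer: Final heading: South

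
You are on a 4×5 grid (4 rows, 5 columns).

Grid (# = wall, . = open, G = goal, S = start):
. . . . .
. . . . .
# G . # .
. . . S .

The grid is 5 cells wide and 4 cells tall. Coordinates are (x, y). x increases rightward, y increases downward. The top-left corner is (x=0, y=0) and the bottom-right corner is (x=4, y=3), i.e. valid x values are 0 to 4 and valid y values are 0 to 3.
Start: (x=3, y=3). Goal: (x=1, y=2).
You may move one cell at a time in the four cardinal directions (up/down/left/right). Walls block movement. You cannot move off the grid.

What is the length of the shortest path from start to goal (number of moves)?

BFS from (x=3, y=3) until reaching (x=1, y=2):
  Distance 0: (x=3, y=3)
  Distance 1: (x=2, y=3), (x=4, y=3)
  Distance 2: (x=2, y=2), (x=4, y=2), (x=1, y=3)
  Distance 3: (x=2, y=1), (x=4, y=1), (x=1, y=2), (x=0, y=3)  <- goal reached here
One shortest path (3 moves): (x=3, y=3) -> (x=2, y=3) -> (x=1, y=3) -> (x=1, y=2)

Answer: Shortest path length: 3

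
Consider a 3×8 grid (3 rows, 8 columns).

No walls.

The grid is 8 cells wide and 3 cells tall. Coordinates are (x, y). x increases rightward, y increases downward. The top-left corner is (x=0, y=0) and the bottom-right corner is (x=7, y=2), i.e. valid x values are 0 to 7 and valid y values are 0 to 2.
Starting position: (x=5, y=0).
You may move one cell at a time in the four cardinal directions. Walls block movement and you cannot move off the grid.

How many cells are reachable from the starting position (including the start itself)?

BFS flood-fill from (x=5, y=0):
  Distance 0: (x=5, y=0)
  Distance 1: (x=4, y=0), (x=6, y=0), (x=5, y=1)
  Distance 2: (x=3, y=0), (x=7, y=0), (x=4, y=1), (x=6, y=1), (x=5, y=2)
  Distance 3: (x=2, y=0), (x=3, y=1), (x=7, y=1), (x=4, y=2), (x=6, y=2)
  Distance 4: (x=1, y=0), (x=2, y=1), (x=3, y=2), (x=7, y=2)
  Distance 5: (x=0, y=0), (x=1, y=1), (x=2, y=2)
  Distance 6: (x=0, y=1), (x=1, y=2)
  Distance 7: (x=0, y=2)
Total reachable: 24 (grid has 24 open cells total)

Answer: Reachable cells: 24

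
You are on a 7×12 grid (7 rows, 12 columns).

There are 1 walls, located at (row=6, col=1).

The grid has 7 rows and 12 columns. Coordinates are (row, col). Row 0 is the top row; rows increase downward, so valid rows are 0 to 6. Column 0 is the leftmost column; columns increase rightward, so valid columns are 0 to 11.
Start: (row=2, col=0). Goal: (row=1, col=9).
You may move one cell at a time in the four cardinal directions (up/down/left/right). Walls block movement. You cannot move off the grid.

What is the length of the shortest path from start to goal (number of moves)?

Answer: Shortest path length: 10

Derivation:
BFS from (row=2, col=0) until reaching (row=1, col=9):
  Distance 0: (row=2, col=0)
  Distance 1: (row=1, col=0), (row=2, col=1), (row=3, col=0)
  Distance 2: (row=0, col=0), (row=1, col=1), (row=2, col=2), (row=3, col=1), (row=4, col=0)
  Distance 3: (row=0, col=1), (row=1, col=2), (row=2, col=3), (row=3, col=2), (row=4, col=1), (row=5, col=0)
  Distance 4: (row=0, col=2), (row=1, col=3), (row=2, col=4), (row=3, col=3), (row=4, col=2), (row=5, col=1), (row=6, col=0)
  Distance 5: (row=0, col=3), (row=1, col=4), (row=2, col=5), (row=3, col=4), (row=4, col=3), (row=5, col=2)
  Distance 6: (row=0, col=4), (row=1, col=5), (row=2, col=6), (row=3, col=5), (row=4, col=4), (row=5, col=3), (row=6, col=2)
  Distance 7: (row=0, col=5), (row=1, col=6), (row=2, col=7), (row=3, col=6), (row=4, col=5), (row=5, col=4), (row=6, col=3)
  Distance 8: (row=0, col=6), (row=1, col=7), (row=2, col=8), (row=3, col=7), (row=4, col=6), (row=5, col=5), (row=6, col=4)
  Distance 9: (row=0, col=7), (row=1, col=8), (row=2, col=9), (row=3, col=8), (row=4, col=7), (row=5, col=6), (row=6, col=5)
  Distance 10: (row=0, col=8), (row=1, col=9), (row=2, col=10), (row=3, col=9), (row=4, col=8), (row=5, col=7), (row=6, col=6)  <- goal reached here
One shortest path (10 moves): (row=2, col=0) -> (row=2, col=1) -> (row=2, col=2) -> (row=2, col=3) -> (row=2, col=4) -> (row=2, col=5) -> (row=2, col=6) -> (row=2, col=7) -> (row=2, col=8) -> (row=2, col=9) -> (row=1, col=9)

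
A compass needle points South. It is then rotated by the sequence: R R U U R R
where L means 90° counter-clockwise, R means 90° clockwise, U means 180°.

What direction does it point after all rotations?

Start: South
  R (right (90° clockwise)) -> West
  R (right (90° clockwise)) -> North
  U (U-turn (180°)) -> South
  U (U-turn (180°)) -> North
  R (right (90° clockwise)) -> East
  R (right (90° clockwise)) -> South
Final: South

Answer: Final heading: South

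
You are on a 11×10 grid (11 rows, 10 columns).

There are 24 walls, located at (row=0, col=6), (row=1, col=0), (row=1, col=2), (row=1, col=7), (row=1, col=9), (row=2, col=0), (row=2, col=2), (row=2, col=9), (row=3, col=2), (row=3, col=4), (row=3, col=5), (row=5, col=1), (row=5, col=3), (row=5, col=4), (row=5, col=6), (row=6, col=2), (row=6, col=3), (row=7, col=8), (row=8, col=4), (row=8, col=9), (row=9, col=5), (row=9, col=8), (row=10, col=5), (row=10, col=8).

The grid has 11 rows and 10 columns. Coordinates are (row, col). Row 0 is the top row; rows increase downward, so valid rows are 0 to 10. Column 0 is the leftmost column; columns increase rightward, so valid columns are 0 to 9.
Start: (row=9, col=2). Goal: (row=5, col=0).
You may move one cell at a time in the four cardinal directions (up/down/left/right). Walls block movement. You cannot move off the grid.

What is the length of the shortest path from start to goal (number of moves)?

Answer: Shortest path length: 6

Derivation:
BFS from (row=9, col=2) until reaching (row=5, col=0):
  Distance 0: (row=9, col=2)
  Distance 1: (row=8, col=2), (row=9, col=1), (row=9, col=3), (row=10, col=2)
  Distance 2: (row=7, col=2), (row=8, col=1), (row=8, col=3), (row=9, col=0), (row=9, col=4), (row=10, col=1), (row=10, col=3)
  Distance 3: (row=7, col=1), (row=7, col=3), (row=8, col=0), (row=10, col=0), (row=10, col=4)
  Distance 4: (row=6, col=1), (row=7, col=0), (row=7, col=4)
  Distance 5: (row=6, col=0), (row=6, col=4), (row=7, col=5)
  Distance 6: (row=5, col=0), (row=6, col=5), (row=7, col=6), (row=8, col=5)  <- goal reached here
One shortest path (6 moves): (row=9, col=2) -> (row=9, col=1) -> (row=9, col=0) -> (row=8, col=0) -> (row=7, col=0) -> (row=6, col=0) -> (row=5, col=0)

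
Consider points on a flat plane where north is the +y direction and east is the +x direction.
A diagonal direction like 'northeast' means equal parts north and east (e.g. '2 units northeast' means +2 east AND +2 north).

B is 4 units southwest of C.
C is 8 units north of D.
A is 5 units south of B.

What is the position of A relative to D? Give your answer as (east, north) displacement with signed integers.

Answer: A is at (east=-4, north=-1) relative to D.

Derivation:
Place D at the origin (east=0, north=0).
  C is 8 units north of D: delta (east=+0, north=+8); C at (east=0, north=8).
  B is 4 units southwest of C: delta (east=-4, north=-4); B at (east=-4, north=4).
  A is 5 units south of B: delta (east=+0, north=-5); A at (east=-4, north=-1).
Therefore A relative to D: (east=-4, north=-1).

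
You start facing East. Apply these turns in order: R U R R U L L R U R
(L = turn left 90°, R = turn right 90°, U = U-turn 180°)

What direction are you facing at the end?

Answer: Final heading: South

Derivation:
Start: East
  R (right (90° clockwise)) -> South
  U (U-turn (180°)) -> North
  R (right (90° clockwise)) -> East
  R (right (90° clockwise)) -> South
  U (U-turn (180°)) -> North
  L (left (90° counter-clockwise)) -> West
  L (left (90° counter-clockwise)) -> South
  R (right (90° clockwise)) -> West
  U (U-turn (180°)) -> East
  R (right (90° clockwise)) -> South
Final: South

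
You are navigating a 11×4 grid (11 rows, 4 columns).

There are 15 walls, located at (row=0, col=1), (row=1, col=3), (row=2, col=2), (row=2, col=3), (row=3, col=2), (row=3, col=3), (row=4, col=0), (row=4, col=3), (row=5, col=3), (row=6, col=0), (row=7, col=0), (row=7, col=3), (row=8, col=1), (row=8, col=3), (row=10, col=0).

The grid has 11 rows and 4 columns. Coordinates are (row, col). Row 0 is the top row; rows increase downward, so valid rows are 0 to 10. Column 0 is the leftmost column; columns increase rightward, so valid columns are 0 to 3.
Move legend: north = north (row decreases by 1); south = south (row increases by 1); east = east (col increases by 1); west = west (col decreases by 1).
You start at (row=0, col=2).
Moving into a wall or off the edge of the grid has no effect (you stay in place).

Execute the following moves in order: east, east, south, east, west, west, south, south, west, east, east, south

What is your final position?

Answer: Final position: (row=1, col=2)

Derivation:
Start: (row=0, col=2)
  east (east): (row=0, col=2) -> (row=0, col=3)
  east (east): blocked, stay at (row=0, col=3)
  south (south): blocked, stay at (row=0, col=3)
  east (east): blocked, stay at (row=0, col=3)
  west (west): (row=0, col=3) -> (row=0, col=2)
  west (west): blocked, stay at (row=0, col=2)
  south (south): (row=0, col=2) -> (row=1, col=2)
  south (south): blocked, stay at (row=1, col=2)
  west (west): (row=1, col=2) -> (row=1, col=1)
  east (east): (row=1, col=1) -> (row=1, col=2)
  east (east): blocked, stay at (row=1, col=2)
  south (south): blocked, stay at (row=1, col=2)
Final: (row=1, col=2)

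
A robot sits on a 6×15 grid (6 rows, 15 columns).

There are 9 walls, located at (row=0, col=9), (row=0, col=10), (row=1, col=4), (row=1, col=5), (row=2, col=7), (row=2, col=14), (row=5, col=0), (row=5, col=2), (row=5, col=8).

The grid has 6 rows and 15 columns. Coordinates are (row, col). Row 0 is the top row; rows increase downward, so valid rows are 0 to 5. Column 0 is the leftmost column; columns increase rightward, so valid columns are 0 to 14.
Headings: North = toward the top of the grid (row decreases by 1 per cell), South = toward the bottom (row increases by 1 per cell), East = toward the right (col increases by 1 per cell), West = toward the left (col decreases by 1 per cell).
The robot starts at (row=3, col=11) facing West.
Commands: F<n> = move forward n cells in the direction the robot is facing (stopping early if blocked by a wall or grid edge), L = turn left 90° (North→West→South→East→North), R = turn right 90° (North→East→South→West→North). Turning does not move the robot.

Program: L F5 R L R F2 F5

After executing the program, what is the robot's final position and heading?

Answer: Final position: (row=5, col=9), facing West

Derivation:
Start: (row=3, col=11), facing West
  L: turn left, now facing South
  F5: move forward 2/5 (blocked), now at (row=5, col=11)
  R: turn right, now facing West
  L: turn left, now facing South
  R: turn right, now facing West
  F2: move forward 2, now at (row=5, col=9)
  F5: move forward 0/5 (blocked), now at (row=5, col=9)
Final: (row=5, col=9), facing West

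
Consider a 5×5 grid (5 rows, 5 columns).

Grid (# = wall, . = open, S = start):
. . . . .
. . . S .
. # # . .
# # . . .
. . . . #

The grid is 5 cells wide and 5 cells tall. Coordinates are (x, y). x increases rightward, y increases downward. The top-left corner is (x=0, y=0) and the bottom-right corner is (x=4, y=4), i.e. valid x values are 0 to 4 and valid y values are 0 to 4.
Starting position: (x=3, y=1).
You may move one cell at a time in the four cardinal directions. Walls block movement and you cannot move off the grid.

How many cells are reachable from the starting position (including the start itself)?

Answer: Reachable cells: 20

Derivation:
BFS flood-fill from (x=3, y=1):
  Distance 0: (x=3, y=1)
  Distance 1: (x=3, y=0), (x=2, y=1), (x=4, y=1), (x=3, y=2)
  Distance 2: (x=2, y=0), (x=4, y=0), (x=1, y=1), (x=4, y=2), (x=3, y=3)
  Distance 3: (x=1, y=0), (x=0, y=1), (x=2, y=3), (x=4, y=3), (x=3, y=4)
  Distance 4: (x=0, y=0), (x=0, y=2), (x=2, y=4)
  Distance 5: (x=1, y=4)
  Distance 6: (x=0, y=4)
Total reachable: 20 (grid has 20 open cells total)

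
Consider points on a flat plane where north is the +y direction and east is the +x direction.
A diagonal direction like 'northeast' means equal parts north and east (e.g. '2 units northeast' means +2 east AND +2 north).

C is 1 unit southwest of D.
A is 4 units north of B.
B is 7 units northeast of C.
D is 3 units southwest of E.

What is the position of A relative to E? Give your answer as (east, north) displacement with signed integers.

Answer: A is at (east=3, north=7) relative to E.

Derivation:
Place E at the origin (east=0, north=0).
  D is 3 units southwest of E: delta (east=-3, north=-3); D at (east=-3, north=-3).
  C is 1 unit southwest of D: delta (east=-1, north=-1); C at (east=-4, north=-4).
  B is 7 units northeast of C: delta (east=+7, north=+7); B at (east=3, north=3).
  A is 4 units north of B: delta (east=+0, north=+4); A at (east=3, north=7).
Therefore A relative to E: (east=3, north=7).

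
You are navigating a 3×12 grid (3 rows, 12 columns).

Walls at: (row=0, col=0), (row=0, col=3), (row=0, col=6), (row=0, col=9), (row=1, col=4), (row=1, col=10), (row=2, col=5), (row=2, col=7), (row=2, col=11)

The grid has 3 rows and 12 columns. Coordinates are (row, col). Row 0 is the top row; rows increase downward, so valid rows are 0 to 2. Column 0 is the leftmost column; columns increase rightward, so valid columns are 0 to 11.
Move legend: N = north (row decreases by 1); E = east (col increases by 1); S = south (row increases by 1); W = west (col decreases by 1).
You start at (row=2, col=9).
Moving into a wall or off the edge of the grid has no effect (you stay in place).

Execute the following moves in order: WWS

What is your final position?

Start: (row=2, col=9)
  W (west): (row=2, col=9) -> (row=2, col=8)
  W (west): blocked, stay at (row=2, col=8)
  S (south): blocked, stay at (row=2, col=8)
Final: (row=2, col=8)

Answer: Final position: (row=2, col=8)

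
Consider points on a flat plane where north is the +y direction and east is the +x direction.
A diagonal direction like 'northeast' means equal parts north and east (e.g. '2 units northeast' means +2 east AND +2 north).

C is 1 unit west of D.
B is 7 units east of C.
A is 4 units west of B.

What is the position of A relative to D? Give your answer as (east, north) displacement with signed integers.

Place D at the origin (east=0, north=0).
  C is 1 unit west of D: delta (east=-1, north=+0); C at (east=-1, north=0).
  B is 7 units east of C: delta (east=+7, north=+0); B at (east=6, north=0).
  A is 4 units west of B: delta (east=-4, north=+0); A at (east=2, north=0).
Therefore A relative to D: (east=2, north=0).

Answer: A is at (east=2, north=0) relative to D.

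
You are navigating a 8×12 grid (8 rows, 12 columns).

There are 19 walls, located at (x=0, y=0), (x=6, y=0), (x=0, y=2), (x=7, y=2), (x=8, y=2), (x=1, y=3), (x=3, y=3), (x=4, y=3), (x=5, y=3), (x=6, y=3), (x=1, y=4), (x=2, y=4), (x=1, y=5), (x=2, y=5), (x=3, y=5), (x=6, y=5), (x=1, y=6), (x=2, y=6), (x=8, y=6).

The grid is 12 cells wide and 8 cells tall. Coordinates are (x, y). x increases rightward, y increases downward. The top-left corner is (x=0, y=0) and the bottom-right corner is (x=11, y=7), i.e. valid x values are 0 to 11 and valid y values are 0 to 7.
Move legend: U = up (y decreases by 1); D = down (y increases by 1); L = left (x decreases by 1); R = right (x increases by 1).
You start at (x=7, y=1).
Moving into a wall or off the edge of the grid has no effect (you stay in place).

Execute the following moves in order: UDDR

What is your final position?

Answer: Final position: (x=8, y=1)

Derivation:
Start: (x=7, y=1)
  U (up): (x=7, y=1) -> (x=7, y=0)
  D (down): (x=7, y=0) -> (x=7, y=1)
  D (down): blocked, stay at (x=7, y=1)
  R (right): (x=7, y=1) -> (x=8, y=1)
Final: (x=8, y=1)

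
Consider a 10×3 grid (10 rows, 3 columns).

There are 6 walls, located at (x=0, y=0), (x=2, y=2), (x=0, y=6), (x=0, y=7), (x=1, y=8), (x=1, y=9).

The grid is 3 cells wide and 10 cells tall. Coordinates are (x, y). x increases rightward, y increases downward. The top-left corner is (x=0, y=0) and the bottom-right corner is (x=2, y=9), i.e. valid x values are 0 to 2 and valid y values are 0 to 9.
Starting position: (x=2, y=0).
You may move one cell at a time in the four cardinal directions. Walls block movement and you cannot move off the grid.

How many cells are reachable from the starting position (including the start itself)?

Answer: Reachable cells: 22

Derivation:
BFS flood-fill from (x=2, y=0):
  Distance 0: (x=2, y=0)
  Distance 1: (x=1, y=0), (x=2, y=1)
  Distance 2: (x=1, y=1)
  Distance 3: (x=0, y=1), (x=1, y=2)
  Distance 4: (x=0, y=2), (x=1, y=3)
  Distance 5: (x=0, y=3), (x=2, y=3), (x=1, y=4)
  Distance 6: (x=0, y=4), (x=2, y=4), (x=1, y=5)
  Distance 7: (x=0, y=5), (x=2, y=5), (x=1, y=6)
  Distance 8: (x=2, y=6), (x=1, y=7)
  Distance 9: (x=2, y=7)
  Distance 10: (x=2, y=8)
  Distance 11: (x=2, y=9)
Total reachable: 22 (grid has 24 open cells total)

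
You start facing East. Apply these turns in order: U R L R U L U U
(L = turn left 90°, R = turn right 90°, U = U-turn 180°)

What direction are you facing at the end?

Answer: Final heading: East

Derivation:
Start: East
  U (U-turn (180°)) -> West
  R (right (90° clockwise)) -> North
  L (left (90° counter-clockwise)) -> West
  R (right (90° clockwise)) -> North
  U (U-turn (180°)) -> South
  L (left (90° counter-clockwise)) -> East
  U (U-turn (180°)) -> West
  U (U-turn (180°)) -> East
Final: East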